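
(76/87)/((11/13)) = 988/957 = 1.03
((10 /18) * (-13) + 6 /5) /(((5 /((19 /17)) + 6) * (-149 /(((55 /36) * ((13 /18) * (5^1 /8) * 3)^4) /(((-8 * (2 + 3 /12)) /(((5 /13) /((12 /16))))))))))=-388862134375 /688466912477184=-0.00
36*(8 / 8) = 36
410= 410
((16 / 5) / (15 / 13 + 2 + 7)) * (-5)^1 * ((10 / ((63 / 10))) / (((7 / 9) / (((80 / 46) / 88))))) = -26000 / 409101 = -0.06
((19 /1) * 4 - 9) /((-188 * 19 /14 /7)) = -3283 /1786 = -1.84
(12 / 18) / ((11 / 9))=0.55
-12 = -12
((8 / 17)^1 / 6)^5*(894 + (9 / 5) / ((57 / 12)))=100352 / 37805535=0.00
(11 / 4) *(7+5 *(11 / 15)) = 88 / 3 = 29.33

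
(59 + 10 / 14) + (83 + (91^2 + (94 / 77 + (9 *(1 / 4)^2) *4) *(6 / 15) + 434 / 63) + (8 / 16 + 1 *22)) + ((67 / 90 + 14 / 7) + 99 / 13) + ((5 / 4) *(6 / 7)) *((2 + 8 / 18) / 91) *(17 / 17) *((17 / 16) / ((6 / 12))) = 1423527401 / 168168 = 8464.91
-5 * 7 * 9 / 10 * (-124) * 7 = 27342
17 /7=2.43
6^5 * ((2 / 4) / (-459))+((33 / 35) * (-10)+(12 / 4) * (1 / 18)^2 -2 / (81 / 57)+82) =805855 / 12852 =62.70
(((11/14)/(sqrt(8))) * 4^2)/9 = 22 * sqrt(2)/63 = 0.49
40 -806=-766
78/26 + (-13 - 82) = -92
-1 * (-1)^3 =1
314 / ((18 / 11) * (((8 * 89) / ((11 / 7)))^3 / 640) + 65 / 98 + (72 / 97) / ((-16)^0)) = 0.00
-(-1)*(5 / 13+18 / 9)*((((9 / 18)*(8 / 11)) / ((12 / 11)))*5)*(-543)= -28055 / 13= -2158.08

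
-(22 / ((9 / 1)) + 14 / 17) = -500 / 153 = -3.27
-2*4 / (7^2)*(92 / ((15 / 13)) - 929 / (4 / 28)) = 770792 / 735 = 1048.70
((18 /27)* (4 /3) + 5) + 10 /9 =7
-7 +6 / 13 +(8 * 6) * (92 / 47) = 53413 / 611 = 87.42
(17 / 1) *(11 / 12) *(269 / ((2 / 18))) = 150909 / 4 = 37727.25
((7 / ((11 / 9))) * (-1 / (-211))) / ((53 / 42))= 2646 / 123013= 0.02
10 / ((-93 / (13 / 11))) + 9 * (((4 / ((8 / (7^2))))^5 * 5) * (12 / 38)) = 39011244223625 / 310992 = 125441311.11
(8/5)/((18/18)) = 8/5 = 1.60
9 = 9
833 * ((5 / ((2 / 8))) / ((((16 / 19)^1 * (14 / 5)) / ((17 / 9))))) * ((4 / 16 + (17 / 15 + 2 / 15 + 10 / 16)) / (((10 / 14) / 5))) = 345740815 / 1728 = 200081.49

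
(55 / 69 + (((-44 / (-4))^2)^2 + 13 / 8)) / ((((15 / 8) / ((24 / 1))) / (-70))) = -905314928 / 69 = -13120506.20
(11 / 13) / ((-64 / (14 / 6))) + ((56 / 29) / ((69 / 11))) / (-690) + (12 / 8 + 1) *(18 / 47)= 25001686583 / 26995250880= 0.93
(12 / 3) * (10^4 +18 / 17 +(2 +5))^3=19699549899045412 / 4913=4009678383685.20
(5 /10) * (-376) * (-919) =172772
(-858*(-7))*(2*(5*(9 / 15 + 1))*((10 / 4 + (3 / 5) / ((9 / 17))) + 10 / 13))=2115344 / 5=423068.80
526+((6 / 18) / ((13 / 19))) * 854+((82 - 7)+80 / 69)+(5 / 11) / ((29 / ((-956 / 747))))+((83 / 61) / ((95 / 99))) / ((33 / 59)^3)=4661229220686028 / 4541806198215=1026.29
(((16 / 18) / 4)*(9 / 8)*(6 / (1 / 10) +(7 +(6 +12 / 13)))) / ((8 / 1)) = 961 / 416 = 2.31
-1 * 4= -4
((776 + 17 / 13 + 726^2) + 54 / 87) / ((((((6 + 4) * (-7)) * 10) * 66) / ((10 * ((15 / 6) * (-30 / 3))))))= 995004655 / 348348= 2856.35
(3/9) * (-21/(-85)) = 0.08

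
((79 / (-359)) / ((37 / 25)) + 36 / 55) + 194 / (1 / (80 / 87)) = 11370520781 / 63559155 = 178.90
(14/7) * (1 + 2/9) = 22/9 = 2.44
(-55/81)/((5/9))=-11/9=-1.22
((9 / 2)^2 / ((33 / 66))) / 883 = 81 / 1766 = 0.05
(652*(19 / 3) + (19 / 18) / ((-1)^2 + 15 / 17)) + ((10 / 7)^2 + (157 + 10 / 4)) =121121459 / 28224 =4291.43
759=759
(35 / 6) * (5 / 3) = 175 / 18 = 9.72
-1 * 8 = -8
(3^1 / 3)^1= 1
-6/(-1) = 6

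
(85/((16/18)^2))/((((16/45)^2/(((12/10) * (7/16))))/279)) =16337382075/131072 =124644.33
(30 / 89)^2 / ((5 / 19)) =3420 / 7921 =0.43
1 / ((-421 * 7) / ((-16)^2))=-256 / 2947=-0.09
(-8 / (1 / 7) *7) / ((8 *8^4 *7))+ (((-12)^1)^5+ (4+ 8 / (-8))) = -1019203591 / 4096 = -248829.00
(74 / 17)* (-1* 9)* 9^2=-3173.29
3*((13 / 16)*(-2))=-39 / 8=-4.88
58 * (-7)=-406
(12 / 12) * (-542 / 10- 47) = -506 / 5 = -101.20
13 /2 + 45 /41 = 7.60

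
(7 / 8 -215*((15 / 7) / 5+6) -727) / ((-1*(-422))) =-118063 / 23632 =-5.00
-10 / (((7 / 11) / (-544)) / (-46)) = -393234.29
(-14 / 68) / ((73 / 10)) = -35 / 1241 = -0.03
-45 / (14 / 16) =-51.43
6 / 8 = 3 / 4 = 0.75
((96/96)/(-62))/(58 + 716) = -0.00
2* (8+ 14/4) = 23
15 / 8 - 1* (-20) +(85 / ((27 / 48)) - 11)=11663 / 72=161.99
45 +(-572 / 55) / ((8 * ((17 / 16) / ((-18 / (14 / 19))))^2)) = -642.20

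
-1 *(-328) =328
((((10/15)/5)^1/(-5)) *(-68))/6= 68/225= 0.30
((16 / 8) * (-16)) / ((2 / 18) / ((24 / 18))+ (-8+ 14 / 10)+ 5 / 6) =1920 / 341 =5.63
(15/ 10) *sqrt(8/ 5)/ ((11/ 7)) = 21 *sqrt(10)/ 55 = 1.21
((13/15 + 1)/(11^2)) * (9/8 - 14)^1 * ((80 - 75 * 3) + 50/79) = 1644601/57354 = 28.67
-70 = -70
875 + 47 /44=38547 /44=876.07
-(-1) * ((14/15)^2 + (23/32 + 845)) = 6095447/7200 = 846.59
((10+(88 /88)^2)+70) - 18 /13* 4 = 981 /13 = 75.46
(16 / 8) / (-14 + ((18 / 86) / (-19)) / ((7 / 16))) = -5719 / 40105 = -0.14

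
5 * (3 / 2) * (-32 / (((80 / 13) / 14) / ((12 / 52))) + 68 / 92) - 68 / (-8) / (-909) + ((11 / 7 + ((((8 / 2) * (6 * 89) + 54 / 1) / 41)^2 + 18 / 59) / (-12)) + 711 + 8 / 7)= 10318903451839 / 29029494942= 355.46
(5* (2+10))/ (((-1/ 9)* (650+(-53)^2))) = -180/ 1153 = -0.16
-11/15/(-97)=11/1455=0.01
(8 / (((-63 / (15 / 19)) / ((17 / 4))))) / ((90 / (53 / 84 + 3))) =-5185 / 301644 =-0.02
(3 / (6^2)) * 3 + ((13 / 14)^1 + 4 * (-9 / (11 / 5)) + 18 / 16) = -8661 / 616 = -14.06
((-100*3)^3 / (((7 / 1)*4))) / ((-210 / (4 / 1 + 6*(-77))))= -103050000 / 49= -2103061.22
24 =24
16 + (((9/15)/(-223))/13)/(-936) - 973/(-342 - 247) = 47019809269/2663717160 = 17.65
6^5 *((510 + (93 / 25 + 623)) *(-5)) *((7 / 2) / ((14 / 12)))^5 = -10739548684.80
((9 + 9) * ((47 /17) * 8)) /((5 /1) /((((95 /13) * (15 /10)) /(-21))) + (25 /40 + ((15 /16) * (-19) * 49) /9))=-6172416 /1642387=-3.76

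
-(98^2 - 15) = -9589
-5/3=-1.67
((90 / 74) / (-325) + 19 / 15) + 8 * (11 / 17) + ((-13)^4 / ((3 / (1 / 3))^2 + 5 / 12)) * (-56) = -2353344775712 / 119833935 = -19638.38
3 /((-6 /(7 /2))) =-7 /4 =-1.75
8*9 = 72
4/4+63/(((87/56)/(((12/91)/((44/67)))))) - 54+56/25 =-4418343/103675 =-42.62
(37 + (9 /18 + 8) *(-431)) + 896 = -5461 /2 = -2730.50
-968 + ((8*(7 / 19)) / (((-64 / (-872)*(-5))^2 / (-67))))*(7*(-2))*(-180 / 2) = -351231827 / 190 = -1848588.56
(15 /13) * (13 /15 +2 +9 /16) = 823 /208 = 3.96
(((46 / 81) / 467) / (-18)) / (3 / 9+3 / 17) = -0.00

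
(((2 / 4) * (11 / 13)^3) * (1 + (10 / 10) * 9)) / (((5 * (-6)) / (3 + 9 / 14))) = -0.37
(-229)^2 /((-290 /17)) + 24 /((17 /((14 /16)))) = -15149359 /4930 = -3072.89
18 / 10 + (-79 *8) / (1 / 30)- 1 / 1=-18959.20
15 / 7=2.14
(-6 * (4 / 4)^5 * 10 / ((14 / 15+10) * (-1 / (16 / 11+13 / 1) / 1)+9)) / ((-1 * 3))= 47700 / 19661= 2.43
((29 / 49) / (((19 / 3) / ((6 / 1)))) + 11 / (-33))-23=-63604 / 2793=-22.77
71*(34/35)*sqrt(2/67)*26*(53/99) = 165.87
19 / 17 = 1.12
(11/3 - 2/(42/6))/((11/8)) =568/231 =2.46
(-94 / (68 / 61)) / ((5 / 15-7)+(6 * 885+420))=-8601 / 583780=-0.01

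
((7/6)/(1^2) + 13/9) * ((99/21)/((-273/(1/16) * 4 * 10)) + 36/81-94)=-244.28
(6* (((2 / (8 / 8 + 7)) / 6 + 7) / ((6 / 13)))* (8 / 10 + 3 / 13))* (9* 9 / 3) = 101907 / 40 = 2547.68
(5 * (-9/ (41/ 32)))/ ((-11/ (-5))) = -7200/ 451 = -15.96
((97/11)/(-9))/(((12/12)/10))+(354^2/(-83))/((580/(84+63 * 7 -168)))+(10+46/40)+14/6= -4411479509/4765860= -925.64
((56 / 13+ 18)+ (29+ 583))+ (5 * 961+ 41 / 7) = 495510 / 91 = 5445.16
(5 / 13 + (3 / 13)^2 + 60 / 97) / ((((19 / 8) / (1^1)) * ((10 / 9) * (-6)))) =-103908 / 1557335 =-0.07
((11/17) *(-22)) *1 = -242/17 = -14.24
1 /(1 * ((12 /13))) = 13 /12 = 1.08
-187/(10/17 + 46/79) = -251141/1572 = -159.76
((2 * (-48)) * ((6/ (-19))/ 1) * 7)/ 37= 4032/ 703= 5.74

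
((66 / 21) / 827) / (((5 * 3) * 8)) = 11 / 347340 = 0.00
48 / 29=1.66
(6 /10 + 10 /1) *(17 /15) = 12.01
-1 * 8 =-8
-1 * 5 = -5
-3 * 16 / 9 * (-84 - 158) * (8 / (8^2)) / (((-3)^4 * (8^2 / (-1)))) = -121 / 3888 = -0.03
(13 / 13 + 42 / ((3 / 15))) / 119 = 211 / 119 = 1.77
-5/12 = -0.42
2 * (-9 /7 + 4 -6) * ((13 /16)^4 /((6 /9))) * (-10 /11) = 9853545 /2523136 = 3.91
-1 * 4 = -4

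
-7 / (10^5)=-7 / 100000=-0.00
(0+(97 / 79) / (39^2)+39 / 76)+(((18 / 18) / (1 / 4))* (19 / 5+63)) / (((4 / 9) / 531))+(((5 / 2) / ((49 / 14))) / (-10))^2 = 319237.72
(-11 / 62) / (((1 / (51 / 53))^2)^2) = -74417211 / 489209822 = -0.15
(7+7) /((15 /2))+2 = 3.87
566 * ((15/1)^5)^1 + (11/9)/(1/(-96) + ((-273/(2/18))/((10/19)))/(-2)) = 1444648005058010/3361161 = 429806250.00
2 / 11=0.18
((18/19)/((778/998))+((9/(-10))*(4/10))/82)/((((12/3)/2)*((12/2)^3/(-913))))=-620386239/242424800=-2.56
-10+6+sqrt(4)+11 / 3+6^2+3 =40.67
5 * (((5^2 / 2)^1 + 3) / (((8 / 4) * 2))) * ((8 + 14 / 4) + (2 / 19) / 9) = 610235 / 2736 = 223.04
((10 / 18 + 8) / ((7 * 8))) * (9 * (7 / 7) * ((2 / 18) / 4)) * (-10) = -55 / 144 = -0.38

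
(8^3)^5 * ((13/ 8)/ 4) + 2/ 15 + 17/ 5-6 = 214404767416283/ 15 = 14293651161085.53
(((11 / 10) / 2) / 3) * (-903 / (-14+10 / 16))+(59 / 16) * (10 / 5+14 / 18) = 1742693 / 77040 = 22.62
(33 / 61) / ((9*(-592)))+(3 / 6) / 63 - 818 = -817.99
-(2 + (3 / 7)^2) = -107 / 49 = -2.18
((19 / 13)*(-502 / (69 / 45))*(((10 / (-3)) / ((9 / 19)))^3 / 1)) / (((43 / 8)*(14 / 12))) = 5233691360000 / 196827813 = 26590.20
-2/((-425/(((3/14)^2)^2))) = 81/8163400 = 0.00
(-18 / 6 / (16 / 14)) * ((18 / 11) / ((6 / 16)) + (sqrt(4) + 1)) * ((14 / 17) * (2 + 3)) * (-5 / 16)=297675 / 11968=24.87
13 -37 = -24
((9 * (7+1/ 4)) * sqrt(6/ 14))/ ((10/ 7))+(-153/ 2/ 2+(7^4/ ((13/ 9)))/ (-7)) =-14337/ 52+261 * sqrt(21)/ 40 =-245.81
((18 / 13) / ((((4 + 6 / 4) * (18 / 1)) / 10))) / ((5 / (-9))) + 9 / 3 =393 / 143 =2.75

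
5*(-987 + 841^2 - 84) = 3531050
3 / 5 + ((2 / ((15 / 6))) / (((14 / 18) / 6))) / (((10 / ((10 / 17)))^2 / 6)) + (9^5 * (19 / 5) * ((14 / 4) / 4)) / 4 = 15887900571 / 323680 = 49085.21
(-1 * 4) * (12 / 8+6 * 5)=-126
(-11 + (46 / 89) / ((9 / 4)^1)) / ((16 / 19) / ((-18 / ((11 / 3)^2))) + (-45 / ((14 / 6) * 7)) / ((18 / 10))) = 72285633 / 14494273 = 4.99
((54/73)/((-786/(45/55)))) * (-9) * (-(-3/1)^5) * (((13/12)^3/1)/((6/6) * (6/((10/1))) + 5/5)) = 72072585/53858816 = 1.34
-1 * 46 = -46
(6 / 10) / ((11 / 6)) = 18 / 55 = 0.33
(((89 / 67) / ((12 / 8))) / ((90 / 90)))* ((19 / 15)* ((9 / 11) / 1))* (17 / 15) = 57494 / 55275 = 1.04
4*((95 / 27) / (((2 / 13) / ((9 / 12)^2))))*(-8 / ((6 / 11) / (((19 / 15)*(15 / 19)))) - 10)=-45695 / 36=-1269.31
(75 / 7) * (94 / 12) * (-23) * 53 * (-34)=24349525 / 7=3478503.57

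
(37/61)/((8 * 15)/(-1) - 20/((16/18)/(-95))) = 74/246135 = 0.00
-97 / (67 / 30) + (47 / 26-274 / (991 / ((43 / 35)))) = -2535568279 / 60421270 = -41.96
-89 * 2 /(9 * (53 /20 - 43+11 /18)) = 3560 /7153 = 0.50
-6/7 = -0.86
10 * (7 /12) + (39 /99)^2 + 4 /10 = 69571 /10890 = 6.39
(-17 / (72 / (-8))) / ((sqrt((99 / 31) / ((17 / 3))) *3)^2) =8959 / 24057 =0.37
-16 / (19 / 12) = -10.11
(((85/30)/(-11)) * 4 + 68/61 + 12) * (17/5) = 413542/10065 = 41.09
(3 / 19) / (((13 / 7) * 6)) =7 / 494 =0.01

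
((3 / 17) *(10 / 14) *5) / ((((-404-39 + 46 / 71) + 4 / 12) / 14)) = -639 / 32011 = -0.02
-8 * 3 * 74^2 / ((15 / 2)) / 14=-43808 / 35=-1251.66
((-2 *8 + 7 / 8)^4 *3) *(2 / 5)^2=25120.18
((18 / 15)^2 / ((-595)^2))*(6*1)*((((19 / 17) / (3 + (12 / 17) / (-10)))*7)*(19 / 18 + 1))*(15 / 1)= 8436 / 4197725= 0.00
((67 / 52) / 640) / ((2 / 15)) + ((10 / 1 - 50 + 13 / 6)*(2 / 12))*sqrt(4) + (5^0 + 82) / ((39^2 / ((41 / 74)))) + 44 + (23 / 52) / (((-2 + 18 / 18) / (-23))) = 2397730801 / 57627648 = 41.61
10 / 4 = 5 / 2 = 2.50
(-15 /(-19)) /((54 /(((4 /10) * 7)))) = 7 /171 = 0.04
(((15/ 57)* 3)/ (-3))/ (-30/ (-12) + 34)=-10/ 1387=-0.01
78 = 78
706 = 706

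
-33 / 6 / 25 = -11 / 50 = -0.22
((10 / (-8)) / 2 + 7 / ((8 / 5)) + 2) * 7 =161 / 4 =40.25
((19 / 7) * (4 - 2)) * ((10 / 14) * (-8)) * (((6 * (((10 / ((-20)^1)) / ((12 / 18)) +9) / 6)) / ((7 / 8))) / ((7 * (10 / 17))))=-71.03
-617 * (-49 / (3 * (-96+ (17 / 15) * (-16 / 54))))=-4081455 / 39016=-104.61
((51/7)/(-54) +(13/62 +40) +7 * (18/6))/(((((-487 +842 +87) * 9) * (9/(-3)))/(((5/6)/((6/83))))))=-0.06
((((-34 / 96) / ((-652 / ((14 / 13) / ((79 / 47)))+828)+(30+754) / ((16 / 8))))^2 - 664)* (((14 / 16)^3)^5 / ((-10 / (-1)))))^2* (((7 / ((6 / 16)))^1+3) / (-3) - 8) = -5679967391738942132689837095293496513355171015017761310113 / 4648256008492309772311689740992583629754740777307602944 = -1221.96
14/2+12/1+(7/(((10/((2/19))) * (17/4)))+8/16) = 63041/3230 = 19.52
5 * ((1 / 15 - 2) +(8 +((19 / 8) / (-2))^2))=28711 / 768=37.38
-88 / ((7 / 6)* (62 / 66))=-17424 / 217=-80.29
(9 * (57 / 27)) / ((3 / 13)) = 247 / 3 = 82.33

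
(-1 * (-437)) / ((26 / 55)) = 24035 / 26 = 924.42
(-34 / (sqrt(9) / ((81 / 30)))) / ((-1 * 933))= 51 / 1555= 0.03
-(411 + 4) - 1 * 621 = -1036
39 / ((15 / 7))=91 / 5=18.20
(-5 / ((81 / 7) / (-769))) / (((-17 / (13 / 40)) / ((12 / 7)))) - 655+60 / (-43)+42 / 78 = -666.75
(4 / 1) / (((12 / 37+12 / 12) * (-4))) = -37 / 49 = -0.76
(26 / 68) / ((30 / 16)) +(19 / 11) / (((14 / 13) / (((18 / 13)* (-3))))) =-126811 / 19635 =-6.46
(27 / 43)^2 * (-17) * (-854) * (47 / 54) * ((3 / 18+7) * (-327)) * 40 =-20081442780 / 43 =-467010297.21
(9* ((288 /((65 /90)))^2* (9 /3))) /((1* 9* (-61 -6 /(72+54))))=-846526464 /108329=-7814.40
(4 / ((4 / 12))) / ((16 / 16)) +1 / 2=25 / 2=12.50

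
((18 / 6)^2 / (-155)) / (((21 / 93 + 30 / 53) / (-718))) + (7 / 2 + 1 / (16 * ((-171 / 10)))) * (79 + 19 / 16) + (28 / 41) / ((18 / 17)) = 216419315957 / 648626560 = 333.66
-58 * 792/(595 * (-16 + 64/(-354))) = 508167/106505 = 4.77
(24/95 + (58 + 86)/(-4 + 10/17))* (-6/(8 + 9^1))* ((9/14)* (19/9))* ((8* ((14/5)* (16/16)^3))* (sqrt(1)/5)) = 5548032/61625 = 90.03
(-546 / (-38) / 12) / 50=91 / 3800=0.02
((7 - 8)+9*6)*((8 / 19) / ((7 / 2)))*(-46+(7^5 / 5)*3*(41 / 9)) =583760656 / 1995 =292611.86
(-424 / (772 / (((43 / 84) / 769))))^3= -11836763639 / 242213763422974800744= -0.00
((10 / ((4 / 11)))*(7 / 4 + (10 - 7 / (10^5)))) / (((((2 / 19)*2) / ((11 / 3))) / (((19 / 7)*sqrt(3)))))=51324869233*sqrt(3) / 3360000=26457.52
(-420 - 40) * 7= -3220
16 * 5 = 80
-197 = -197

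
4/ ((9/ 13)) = 52/ 9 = 5.78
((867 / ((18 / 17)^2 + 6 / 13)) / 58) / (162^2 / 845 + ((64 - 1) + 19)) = 917478185 / 10982206504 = 0.08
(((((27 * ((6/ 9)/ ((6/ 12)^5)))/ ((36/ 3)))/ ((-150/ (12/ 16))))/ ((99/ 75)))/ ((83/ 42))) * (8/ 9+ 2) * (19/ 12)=-3458/ 8217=-0.42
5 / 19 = 0.26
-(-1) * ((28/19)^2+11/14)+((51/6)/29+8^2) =4928323/73283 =67.25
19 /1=19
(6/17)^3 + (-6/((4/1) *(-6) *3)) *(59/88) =0.10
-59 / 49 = -1.20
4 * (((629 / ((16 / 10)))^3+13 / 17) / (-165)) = -528823658281 / 359040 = -1472882.29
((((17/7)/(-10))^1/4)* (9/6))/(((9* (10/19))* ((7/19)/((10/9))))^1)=-6137/105840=-0.06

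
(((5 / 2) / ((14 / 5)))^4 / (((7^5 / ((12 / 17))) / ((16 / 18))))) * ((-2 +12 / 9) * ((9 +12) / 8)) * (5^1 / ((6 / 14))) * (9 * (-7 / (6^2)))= 1953125 / 2304038016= 0.00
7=7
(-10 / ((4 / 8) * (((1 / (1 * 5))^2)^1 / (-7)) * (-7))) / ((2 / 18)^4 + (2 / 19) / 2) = -3116475 / 329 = -9472.57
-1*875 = -875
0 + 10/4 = 5/2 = 2.50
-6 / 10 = -3 / 5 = -0.60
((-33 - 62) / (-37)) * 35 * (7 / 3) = 23275 / 111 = 209.68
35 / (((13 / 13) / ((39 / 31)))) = 1365 / 31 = 44.03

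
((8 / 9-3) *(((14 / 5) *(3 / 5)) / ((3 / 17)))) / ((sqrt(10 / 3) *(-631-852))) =2261 *sqrt(30) / 1668375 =0.01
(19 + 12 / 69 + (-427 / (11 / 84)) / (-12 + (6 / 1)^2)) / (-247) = 59045 / 124982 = 0.47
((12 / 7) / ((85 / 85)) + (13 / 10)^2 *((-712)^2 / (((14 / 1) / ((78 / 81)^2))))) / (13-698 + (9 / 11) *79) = -19908989353 / 217642950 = -91.48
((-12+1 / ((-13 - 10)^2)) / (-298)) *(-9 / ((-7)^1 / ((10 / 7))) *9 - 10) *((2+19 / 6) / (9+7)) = 983785 / 11586687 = 0.08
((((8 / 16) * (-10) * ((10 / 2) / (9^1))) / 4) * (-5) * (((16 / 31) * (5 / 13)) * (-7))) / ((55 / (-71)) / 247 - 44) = 23607500 / 215299557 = 0.11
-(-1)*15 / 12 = 5 / 4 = 1.25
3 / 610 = 0.00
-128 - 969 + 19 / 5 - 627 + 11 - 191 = -9501 / 5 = -1900.20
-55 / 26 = -2.12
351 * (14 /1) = 4914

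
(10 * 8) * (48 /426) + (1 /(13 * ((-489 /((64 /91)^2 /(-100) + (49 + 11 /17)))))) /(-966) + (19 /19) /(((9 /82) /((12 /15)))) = 1389805197031554 /85248529463825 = 16.30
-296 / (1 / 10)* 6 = -17760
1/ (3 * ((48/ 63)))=7/ 16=0.44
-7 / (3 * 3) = -7 / 9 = -0.78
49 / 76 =0.64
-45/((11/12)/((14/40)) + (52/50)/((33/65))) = -5775/599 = -9.64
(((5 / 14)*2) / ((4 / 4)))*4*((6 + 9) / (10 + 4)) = 3.06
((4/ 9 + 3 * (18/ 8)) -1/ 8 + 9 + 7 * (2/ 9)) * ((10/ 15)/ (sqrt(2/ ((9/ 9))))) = 47 * sqrt(2)/ 8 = 8.31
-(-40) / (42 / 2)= 40 / 21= 1.90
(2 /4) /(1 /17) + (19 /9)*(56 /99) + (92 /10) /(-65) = 5532403 /579150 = 9.55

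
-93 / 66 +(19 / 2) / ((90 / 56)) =4457 / 990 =4.50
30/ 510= 1/ 17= 0.06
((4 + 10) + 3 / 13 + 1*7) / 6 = 46 / 13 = 3.54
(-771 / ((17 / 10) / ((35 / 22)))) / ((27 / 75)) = -1124375 / 561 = -2004.23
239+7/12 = 2875/12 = 239.58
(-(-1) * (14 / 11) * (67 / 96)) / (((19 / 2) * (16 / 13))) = 6097 / 80256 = 0.08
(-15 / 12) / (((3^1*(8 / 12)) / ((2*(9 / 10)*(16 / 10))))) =-9 / 5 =-1.80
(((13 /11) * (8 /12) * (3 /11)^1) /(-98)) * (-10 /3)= 130 /17787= 0.01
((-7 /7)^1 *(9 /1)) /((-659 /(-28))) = -0.38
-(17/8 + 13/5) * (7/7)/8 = -189/320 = -0.59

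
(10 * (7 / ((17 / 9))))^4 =157529610000 / 83521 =1886107.81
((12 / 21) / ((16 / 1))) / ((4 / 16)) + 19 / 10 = 2.04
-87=-87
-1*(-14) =14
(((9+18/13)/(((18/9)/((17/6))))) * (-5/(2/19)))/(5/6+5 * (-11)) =12.90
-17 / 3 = -5.67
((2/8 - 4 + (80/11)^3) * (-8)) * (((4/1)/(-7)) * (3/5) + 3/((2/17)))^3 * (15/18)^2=-246116652752463/7304528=-33693710.63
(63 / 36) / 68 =7 / 272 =0.03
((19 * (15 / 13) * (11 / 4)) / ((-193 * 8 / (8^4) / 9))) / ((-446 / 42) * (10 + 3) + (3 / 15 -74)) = 94802400 / 13952549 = 6.79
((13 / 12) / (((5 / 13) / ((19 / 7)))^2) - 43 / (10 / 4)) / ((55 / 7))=540277 / 115500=4.68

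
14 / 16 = 7 / 8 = 0.88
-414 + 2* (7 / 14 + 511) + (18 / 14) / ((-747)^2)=264310264 / 434007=609.00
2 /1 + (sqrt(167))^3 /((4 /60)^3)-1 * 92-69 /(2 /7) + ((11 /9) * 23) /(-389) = 7283308.62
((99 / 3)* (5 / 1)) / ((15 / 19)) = 209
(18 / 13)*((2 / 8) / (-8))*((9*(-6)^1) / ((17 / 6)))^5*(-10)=-20083878149760 / 18458141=-1088076.97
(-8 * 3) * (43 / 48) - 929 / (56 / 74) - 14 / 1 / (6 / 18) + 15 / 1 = -35731 / 28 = -1276.11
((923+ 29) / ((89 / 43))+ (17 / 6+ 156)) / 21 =330433 / 11214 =29.47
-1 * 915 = -915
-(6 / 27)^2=-4 / 81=-0.05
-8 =-8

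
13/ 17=0.76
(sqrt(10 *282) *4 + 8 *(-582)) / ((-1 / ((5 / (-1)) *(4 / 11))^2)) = 1862400 / 121 -3200 *sqrt(705) / 121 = 14689.54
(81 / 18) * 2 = 9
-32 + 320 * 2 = 608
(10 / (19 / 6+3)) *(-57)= -3420 / 37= -92.43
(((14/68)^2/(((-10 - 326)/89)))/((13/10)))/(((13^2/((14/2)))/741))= -414295/1562912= -0.27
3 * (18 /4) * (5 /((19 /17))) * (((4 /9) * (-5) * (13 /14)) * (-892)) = 14784900 /133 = 111164.66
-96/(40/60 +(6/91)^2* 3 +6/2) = -2384928/91415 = -26.09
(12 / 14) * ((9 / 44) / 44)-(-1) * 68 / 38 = 230897 / 128744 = 1.79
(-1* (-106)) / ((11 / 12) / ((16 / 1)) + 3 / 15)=101760 / 247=411.98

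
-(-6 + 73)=-67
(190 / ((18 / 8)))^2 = 7130.86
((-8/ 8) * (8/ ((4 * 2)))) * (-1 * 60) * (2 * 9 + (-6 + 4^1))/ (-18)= -160/ 3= -53.33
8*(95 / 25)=152 / 5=30.40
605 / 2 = 302.50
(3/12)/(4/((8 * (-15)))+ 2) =15/118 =0.13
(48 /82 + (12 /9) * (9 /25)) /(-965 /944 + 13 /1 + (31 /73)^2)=5493388992 /62691241675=0.09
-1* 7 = -7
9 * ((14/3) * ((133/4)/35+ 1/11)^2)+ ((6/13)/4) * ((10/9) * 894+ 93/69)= 1159736339/7235800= 160.28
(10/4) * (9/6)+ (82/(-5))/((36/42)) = -923/60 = -15.38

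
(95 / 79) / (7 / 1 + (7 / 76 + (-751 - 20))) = -7220 / 4586503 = -0.00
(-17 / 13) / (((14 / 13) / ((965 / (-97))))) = 16405 / 1358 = 12.08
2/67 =0.03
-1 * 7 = -7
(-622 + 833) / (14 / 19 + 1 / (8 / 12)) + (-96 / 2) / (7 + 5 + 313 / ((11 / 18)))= 7697818 / 81685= 94.24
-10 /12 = -5 /6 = -0.83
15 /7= 2.14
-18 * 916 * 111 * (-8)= 14641344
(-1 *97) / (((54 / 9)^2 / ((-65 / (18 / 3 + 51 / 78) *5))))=409825 / 3114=131.61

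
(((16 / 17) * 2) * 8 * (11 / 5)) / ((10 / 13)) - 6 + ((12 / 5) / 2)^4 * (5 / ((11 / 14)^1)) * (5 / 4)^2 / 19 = 3388976 / 88825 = 38.15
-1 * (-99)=99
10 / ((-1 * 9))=-10 / 9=-1.11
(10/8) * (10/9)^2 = 125/81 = 1.54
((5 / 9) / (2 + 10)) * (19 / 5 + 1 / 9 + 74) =1753 / 486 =3.61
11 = 11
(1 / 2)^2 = 1 / 4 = 0.25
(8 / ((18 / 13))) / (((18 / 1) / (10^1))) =260 / 81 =3.21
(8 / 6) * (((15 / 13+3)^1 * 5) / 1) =360 / 13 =27.69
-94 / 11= -8.55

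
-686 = -686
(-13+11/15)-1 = -199/15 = -13.27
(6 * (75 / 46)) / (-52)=-0.19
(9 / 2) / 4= 9 / 8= 1.12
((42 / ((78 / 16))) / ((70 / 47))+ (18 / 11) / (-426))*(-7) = -2054227 / 50765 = -40.47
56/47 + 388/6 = 9286/141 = 65.86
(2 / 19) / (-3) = -2 / 57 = -0.04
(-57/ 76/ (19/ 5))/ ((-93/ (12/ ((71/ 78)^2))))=91260/ 2969149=0.03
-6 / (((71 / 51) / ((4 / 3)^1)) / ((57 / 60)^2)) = -18411 / 3550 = -5.19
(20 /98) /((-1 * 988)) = -5 /24206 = -0.00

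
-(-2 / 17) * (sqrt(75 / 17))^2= 150 / 289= 0.52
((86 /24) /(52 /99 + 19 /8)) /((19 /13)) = 36894 /43643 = 0.85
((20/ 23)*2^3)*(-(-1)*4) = 640/ 23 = 27.83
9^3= 729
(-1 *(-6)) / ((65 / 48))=288 / 65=4.43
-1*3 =-3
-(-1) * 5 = 5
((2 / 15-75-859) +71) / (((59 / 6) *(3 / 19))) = -491834 / 885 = -555.74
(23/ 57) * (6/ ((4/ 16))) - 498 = -9278/ 19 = -488.32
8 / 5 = 1.60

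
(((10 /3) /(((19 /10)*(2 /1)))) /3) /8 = 25 /684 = 0.04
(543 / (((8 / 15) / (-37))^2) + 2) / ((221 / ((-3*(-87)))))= 43654260483 / 14144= 3086415.48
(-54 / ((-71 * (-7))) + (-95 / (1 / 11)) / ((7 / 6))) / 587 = -1.53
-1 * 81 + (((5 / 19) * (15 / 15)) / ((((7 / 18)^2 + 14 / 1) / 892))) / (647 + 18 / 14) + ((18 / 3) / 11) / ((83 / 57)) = -415589208399 / 5156204933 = -80.60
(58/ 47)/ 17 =58/ 799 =0.07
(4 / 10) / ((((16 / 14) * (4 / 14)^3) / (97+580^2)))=807929297 / 160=5049558.11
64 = 64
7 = 7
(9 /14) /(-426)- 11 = -21871 /1988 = -11.00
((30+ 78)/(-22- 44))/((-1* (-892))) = -0.00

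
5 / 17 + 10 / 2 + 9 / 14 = 1413 / 238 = 5.94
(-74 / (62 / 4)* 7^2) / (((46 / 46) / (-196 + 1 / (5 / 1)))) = 7099708 / 155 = 45804.57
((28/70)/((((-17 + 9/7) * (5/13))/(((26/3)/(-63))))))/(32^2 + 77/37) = 12506/1409450625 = 0.00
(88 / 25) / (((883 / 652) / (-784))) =-44982784 / 22075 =-2037.73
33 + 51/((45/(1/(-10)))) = 32.89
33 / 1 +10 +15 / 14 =617 / 14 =44.07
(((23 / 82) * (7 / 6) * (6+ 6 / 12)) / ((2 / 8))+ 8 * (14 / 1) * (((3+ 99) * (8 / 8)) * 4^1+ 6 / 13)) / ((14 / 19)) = 397176893 / 6396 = 62097.70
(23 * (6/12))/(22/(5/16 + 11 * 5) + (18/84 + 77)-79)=-142485/17197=-8.29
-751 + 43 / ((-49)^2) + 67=-1642241 / 2401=-683.98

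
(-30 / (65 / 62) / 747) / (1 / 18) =-744 / 1079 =-0.69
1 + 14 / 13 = 27 / 13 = 2.08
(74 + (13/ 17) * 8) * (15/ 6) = 3405/ 17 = 200.29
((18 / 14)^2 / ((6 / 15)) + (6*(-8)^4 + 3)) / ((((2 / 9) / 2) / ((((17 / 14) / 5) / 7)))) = 368599491 / 48020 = 7675.96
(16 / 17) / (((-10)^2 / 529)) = 2116 / 425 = 4.98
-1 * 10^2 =-100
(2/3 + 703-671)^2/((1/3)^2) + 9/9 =9605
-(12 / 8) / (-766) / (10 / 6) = 9 / 7660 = 0.00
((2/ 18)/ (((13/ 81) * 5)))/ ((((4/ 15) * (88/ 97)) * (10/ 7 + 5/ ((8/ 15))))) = 18333/ 346060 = 0.05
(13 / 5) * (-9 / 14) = -117 / 70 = -1.67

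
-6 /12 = -1 /2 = -0.50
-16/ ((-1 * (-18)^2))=4/ 81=0.05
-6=-6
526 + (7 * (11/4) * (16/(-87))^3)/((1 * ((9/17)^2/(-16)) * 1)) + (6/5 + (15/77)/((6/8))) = 10971973582016/20535416055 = 534.30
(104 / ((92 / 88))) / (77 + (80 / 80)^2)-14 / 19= 706 / 1311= 0.54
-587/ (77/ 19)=-11153/ 77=-144.84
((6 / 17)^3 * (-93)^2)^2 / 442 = 1745055728928 / 5334402749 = 327.13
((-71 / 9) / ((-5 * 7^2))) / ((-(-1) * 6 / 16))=568 / 6615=0.09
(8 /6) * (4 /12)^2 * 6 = 8 /9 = 0.89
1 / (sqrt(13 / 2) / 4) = 1.57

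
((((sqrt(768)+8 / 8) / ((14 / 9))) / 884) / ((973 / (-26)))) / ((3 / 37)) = -444 * sqrt(3) / 115787 -111 / 463148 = -0.01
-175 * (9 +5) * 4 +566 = -9234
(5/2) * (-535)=-2675/2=-1337.50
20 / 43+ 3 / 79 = 1709 / 3397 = 0.50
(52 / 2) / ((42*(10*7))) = 13 / 1470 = 0.01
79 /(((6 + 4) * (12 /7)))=553 /120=4.61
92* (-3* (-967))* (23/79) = 6138516/79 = 77702.73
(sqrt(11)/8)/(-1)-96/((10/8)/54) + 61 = -20431/5-sqrt(11)/8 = -4086.61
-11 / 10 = -1.10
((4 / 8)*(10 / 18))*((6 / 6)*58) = 145 / 9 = 16.11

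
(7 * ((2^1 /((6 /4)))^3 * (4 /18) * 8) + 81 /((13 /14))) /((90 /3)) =184373 /47385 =3.89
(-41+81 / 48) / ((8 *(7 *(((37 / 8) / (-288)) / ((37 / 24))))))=1887 / 28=67.39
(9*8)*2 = 144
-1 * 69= -69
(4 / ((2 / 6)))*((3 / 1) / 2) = 18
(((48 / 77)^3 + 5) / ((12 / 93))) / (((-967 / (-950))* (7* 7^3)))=35240709325 / 2119926507622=0.02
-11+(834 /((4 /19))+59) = 8019 /2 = 4009.50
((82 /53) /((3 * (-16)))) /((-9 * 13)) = 41 /148824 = 0.00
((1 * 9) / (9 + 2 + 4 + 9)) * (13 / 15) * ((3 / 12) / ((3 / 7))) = 0.19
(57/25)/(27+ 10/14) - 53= -256651/4850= -52.92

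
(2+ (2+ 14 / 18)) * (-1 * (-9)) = 43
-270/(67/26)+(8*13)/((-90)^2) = -14213758/135675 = -104.76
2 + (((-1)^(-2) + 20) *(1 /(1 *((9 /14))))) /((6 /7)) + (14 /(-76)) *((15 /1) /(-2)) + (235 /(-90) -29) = 751 /76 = 9.88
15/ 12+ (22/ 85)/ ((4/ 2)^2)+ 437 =438.31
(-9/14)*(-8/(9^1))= 0.57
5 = 5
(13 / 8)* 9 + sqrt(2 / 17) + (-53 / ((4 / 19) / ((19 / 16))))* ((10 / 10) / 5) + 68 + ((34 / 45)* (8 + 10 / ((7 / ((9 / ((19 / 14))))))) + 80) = sqrt(34) / 17 + 6349529 / 54720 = 116.38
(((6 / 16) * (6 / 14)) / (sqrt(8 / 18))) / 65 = 27 / 7280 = 0.00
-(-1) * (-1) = -1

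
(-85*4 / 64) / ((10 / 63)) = -1071 / 32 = -33.47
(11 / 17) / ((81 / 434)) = 3.47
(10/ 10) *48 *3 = 144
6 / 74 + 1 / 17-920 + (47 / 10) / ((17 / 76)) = -2826878 / 3145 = -898.85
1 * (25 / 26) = 25 / 26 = 0.96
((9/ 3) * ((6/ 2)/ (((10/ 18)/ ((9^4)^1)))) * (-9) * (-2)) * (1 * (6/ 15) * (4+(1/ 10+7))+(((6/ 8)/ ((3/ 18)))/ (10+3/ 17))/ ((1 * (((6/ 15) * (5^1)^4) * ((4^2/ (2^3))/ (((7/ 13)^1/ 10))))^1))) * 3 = 1432834085508597/ 56225000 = 25483932.16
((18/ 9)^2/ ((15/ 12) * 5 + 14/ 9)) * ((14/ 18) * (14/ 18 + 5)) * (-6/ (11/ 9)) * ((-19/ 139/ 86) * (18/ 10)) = 2987712/ 92374535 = 0.03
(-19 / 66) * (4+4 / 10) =-19 / 15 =-1.27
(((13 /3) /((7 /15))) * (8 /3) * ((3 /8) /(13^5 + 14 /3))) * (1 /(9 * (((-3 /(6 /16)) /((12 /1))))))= -65 /15594502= -0.00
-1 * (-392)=392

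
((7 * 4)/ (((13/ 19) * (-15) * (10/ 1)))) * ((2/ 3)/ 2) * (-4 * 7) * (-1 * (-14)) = 104272/ 2925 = 35.65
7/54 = 0.13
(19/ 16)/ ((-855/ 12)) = -1/ 60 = -0.02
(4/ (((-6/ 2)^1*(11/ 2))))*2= -16/ 33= -0.48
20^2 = 400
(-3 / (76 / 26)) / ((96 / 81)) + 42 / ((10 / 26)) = 658671 / 6080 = 108.33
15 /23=0.65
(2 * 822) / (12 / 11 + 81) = 6028 / 301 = 20.03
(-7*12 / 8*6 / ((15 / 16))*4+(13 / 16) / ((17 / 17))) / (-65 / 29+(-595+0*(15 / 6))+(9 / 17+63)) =960857 / 1913600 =0.50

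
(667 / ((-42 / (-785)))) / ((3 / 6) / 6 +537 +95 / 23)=4817074 / 209125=23.03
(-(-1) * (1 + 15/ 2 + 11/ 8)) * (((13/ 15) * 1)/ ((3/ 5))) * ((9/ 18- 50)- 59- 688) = -181779/ 16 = -11361.19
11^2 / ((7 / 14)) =242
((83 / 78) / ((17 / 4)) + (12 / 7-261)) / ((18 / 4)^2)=-12.79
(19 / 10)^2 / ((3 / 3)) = 361 / 100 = 3.61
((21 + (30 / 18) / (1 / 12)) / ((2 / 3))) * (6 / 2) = 369 / 2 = 184.50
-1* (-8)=8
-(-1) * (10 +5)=15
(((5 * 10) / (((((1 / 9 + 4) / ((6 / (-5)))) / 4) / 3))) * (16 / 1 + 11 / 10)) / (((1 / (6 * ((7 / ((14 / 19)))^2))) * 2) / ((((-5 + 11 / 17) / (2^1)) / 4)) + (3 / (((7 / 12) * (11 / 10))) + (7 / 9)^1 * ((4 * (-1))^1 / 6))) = -41581754676 / 57621349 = -721.64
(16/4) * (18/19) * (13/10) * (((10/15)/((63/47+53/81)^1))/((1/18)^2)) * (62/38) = 5965051248/6853585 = 870.35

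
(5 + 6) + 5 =16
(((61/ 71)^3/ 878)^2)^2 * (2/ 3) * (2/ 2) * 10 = 13271744871487930791605/ 7313739904550078599757178710396172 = 0.00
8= 8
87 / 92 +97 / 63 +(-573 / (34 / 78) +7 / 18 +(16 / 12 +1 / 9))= -129097685 / 98532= -1310.21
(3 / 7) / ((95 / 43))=129 / 665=0.19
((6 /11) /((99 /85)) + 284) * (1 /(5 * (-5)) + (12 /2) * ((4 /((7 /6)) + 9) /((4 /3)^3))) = 9084526081 /1016400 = 8937.94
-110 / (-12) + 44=319 / 6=53.17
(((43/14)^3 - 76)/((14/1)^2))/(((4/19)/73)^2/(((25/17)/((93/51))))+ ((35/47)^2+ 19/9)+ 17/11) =-0.06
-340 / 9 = -37.78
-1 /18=-0.06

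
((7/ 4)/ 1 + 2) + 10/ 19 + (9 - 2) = 857/ 76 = 11.28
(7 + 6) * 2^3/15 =104/15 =6.93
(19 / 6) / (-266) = -1 / 84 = -0.01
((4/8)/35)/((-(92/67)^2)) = -4489/592480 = -0.01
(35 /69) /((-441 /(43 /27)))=-215 /117369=-0.00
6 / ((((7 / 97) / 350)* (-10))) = -2910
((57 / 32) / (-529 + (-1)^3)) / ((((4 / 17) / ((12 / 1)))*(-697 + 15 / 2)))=2907 / 11693920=0.00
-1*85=-85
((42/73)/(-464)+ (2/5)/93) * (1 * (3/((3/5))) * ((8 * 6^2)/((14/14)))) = 289284/65627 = 4.41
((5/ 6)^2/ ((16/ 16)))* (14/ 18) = 175/ 324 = 0.54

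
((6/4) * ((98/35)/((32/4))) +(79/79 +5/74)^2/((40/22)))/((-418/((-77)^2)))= -67994311/4161760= -16.34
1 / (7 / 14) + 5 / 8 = 21 / 8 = 2.62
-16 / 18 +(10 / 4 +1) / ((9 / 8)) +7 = 83 / 9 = 9.22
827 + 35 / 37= 30634 / 37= 827.95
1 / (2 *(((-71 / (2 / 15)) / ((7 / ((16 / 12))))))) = -7 / 1420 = -0.00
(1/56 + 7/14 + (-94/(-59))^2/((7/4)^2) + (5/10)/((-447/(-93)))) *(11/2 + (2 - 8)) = -294960555/406636496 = -0.73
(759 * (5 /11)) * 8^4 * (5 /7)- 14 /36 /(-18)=2289254449 /2268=1009371.45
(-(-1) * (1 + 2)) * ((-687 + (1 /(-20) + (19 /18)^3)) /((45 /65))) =-260001079 /87480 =-2972.12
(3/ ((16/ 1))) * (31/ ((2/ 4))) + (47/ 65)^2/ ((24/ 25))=6170/ 507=12.17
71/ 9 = 7.89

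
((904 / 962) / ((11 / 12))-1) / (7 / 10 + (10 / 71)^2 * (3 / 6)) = 6704530 / 189349017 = 0.04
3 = 3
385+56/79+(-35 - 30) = 25336/79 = 320.71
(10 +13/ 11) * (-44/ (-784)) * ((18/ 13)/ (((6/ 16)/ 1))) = 1476/ 637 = 2.32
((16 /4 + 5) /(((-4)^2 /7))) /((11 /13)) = 819 /176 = 4.65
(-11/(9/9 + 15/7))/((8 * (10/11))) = -77/160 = -0.48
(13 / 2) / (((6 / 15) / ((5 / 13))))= 25 / 4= 6.25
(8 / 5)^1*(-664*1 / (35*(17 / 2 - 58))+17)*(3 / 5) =481864 / 28875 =16.69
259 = 259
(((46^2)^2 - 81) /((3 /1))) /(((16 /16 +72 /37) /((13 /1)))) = 2153617375 /327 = 6585985.86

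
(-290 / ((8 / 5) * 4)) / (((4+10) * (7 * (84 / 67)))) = -48575 / 131712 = -0.37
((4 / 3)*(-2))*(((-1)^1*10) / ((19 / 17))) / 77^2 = 1360 / 337953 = 0.00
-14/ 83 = -0.17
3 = 3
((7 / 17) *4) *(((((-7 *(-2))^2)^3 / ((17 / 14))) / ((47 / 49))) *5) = 723136637440 / 13583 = 53238359.53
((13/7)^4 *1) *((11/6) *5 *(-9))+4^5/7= -4010101/4802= -835.09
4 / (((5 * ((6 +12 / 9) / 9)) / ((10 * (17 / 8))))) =459 / 22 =20.86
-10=-10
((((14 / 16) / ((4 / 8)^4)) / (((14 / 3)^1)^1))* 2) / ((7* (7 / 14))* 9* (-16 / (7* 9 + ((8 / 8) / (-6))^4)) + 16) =244947 / 326600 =0.75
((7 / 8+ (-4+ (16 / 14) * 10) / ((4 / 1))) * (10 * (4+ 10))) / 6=255 / 4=63.75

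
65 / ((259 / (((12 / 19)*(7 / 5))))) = 156 / 703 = 0.22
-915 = -915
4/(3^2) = 4/9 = 0.44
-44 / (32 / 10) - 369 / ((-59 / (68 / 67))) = -117047 / 15812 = -7.40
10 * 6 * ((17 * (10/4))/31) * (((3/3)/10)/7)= 255/217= 1.18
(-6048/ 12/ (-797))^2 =254016/ 635209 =0.40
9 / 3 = 3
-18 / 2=-9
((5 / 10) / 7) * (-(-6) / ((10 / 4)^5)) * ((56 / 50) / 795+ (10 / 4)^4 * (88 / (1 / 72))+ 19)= 157422084896 / 144921875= 1086.25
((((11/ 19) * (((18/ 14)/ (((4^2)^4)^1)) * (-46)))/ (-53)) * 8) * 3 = 6831/ 28872704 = 0.00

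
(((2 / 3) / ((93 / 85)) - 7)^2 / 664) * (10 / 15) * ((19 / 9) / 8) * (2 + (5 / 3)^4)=47536917817 / 452152837152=0.11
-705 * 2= -1410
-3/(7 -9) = 3/2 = 1.50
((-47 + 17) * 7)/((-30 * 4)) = 7/4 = 1.75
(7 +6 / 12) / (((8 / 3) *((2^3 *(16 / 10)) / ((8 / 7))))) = 225 / 896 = 0.25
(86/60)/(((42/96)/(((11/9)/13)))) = 3784/12285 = 0.31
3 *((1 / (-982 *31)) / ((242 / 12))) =-9 / 1841741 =-0.00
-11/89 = -0.12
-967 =-967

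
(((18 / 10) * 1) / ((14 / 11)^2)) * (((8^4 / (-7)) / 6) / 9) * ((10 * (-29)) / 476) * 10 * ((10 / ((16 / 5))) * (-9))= -84216000 / 40817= -2063.26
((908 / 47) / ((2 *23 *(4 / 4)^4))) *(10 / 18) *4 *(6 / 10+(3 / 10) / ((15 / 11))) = 37228 / 48645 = 0.77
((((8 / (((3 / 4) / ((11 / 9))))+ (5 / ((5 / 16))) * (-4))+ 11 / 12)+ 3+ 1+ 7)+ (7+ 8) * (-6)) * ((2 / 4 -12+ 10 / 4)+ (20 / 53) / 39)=258991271 / 223236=1160.17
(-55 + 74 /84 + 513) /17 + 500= 376273 /714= 526.99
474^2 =224676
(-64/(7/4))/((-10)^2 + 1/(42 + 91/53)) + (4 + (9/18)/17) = 28869137/7879602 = 3.66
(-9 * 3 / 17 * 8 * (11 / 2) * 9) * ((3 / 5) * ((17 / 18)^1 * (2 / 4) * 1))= -891 / 5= -178.20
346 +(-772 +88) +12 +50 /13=-4188 /13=-322.15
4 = 4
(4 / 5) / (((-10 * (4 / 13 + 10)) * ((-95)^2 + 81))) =-13 / 15252550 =-0.00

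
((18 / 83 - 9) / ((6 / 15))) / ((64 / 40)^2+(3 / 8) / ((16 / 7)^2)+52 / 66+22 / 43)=-132409728000 / 23706359819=-5.59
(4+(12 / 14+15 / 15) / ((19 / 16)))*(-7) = -740 / 19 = -38.95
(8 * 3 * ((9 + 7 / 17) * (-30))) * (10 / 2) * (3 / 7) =-1728000 / 119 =-14521.01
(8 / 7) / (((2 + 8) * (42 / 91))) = 0.25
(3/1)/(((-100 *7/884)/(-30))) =3978/35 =113.66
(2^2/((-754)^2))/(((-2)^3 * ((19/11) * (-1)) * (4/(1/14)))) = 11/1209802048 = 0.00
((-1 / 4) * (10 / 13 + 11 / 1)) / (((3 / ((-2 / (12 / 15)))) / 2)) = 255 / 52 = 4.90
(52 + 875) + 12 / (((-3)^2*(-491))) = 1365467 / 1473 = 927.00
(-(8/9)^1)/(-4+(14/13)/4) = 208/873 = 0.24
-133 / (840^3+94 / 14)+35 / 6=145212476059 / 24893568282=5.83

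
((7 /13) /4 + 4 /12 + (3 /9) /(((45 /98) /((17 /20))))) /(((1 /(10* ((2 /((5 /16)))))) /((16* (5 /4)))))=2437312 /1755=1388.78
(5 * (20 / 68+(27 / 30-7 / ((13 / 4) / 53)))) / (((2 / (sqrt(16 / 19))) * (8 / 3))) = -39417 * sqrt(19) / 1768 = -97.18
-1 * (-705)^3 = 350402625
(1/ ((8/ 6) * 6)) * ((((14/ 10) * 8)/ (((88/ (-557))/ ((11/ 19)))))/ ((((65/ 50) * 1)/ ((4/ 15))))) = -3899/ 3705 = -1.05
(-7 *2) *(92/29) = -44.41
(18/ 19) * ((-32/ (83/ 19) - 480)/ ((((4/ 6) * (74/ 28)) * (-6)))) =2548224/ 58349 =43.67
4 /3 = 1.33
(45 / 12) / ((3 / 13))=65 / 4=16.25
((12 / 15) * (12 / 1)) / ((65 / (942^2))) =42593472 / 325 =131056.84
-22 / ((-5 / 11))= 242 / 5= 48.40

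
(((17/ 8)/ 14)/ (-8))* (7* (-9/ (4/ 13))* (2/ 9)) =221/ 256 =0.86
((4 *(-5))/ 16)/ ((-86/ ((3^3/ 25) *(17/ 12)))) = 153/ 6880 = 0.02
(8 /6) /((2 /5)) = 10 /3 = 3.33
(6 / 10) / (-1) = -3 / 5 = -0.60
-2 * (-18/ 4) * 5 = 45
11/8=1.38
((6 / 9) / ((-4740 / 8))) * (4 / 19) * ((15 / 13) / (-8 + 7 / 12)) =64 / 1736657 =0.00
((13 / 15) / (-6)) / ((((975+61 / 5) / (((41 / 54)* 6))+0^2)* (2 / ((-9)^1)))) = 533 / 177696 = 0.00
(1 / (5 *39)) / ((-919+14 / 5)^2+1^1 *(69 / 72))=40 / 6547502507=0.00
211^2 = 44521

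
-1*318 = -318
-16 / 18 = -8 / 9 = -0.89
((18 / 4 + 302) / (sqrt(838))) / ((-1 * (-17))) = 613 * sqrt(838) / 28492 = 0.62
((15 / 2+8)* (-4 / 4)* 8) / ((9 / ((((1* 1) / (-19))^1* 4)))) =496 / 171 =2.90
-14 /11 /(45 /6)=-28 /165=-0.17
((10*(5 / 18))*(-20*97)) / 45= -9700 / 81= -119.75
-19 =-19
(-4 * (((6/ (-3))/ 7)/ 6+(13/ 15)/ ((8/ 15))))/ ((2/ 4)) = -265/ 21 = -12.62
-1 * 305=-305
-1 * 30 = -30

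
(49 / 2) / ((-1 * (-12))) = 49 / 24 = 2.04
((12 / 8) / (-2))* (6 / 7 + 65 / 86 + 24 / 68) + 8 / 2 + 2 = 185259 / 40936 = 4.53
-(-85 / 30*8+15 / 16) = 1043 / 48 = 21.73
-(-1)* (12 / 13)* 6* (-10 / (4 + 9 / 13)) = -11.80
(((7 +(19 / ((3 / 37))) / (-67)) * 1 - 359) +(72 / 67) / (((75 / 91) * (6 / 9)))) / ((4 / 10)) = -1776547 / 2010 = -883.85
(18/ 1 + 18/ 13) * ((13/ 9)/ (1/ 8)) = 224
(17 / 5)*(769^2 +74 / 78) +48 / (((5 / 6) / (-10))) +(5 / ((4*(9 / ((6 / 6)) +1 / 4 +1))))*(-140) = 16070250232 / 7995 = 2010037.55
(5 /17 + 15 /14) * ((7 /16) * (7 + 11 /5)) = 5.50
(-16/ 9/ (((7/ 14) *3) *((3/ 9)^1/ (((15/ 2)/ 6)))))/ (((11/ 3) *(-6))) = 0.20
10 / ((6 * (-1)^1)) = -1.67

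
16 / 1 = 16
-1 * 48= -48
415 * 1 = 415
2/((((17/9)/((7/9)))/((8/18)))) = 56/153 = 0.37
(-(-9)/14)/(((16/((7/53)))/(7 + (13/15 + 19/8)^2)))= 4757/51200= 0.09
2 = 2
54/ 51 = 18/ 17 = 1.06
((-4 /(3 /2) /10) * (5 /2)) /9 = -2 /27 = -0.07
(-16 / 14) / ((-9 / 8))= 1.02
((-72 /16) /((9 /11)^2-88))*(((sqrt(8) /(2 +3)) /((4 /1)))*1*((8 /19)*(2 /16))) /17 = 1089*sqrt(2) /68262820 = 0.00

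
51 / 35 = 1.46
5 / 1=5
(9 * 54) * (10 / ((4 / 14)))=17010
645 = 645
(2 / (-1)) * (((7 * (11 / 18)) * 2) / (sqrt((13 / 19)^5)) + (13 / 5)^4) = -57122 / 625 - 55594 * sqrt(247) / 19773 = -135.58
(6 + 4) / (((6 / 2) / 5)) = 50 / 3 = 16.67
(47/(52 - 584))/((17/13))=-611/9044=-0.07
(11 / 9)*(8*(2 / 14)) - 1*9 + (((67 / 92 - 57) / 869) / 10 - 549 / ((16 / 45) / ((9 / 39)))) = -476586202921 / 1309548240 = -363.93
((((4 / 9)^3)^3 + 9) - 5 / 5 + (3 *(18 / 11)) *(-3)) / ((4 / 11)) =-14333116301 / 774840978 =-18.50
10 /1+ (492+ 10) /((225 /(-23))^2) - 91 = -3835067 /50625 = -75.75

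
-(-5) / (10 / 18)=9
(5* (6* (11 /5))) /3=22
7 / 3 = 2.33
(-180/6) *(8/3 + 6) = -260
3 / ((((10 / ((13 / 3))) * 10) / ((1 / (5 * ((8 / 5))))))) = 13 / 800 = 0.02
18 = 18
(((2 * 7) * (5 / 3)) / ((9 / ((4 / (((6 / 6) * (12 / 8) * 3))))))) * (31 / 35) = 496 / 243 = 2.04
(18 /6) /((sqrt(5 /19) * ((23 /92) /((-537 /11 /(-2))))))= 3222 * sqrt(95) /55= 570.98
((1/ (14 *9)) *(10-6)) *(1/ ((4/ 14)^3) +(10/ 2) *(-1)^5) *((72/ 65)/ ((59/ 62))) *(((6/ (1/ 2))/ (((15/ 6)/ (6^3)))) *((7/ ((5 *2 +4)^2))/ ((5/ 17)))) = 827786304/ 4697875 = 176.20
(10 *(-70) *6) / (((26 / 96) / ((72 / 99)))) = -1612800 / 143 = -11278.32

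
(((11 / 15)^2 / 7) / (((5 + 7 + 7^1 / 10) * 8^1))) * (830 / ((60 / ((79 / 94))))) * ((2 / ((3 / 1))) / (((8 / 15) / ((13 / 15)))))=10314161 / 1083015360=0.01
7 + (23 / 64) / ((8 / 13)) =3883 / 512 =7.58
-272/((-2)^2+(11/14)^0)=-272/5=-54.40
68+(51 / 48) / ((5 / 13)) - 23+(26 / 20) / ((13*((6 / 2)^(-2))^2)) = 4469 / 80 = 55.86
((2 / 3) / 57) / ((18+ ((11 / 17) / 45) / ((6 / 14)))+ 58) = 510 / 3315443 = 0.00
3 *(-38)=-114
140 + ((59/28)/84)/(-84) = 27659461/197568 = 140.00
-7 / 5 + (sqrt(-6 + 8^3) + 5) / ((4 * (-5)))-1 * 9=-213 / 20-sqrt(506) / 20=-11.77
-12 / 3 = -4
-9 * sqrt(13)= -32.45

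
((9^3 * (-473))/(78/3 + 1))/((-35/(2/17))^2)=-51084/354025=-0.14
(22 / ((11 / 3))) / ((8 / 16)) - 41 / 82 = 23 / 2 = 11.50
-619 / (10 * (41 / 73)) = -45187 / 410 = -110.21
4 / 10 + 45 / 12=4.15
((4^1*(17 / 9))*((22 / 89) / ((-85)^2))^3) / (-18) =-21296 / 1266833886313640625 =-0.00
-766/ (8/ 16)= -1532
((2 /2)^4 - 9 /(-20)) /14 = 29 /280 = 0.10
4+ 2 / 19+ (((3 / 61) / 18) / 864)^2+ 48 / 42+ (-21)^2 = 5934958636363909 / 13299683217408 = 446.25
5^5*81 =253125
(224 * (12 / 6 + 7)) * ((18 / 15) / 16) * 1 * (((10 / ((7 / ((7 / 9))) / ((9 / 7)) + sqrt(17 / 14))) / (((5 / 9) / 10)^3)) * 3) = 864162432 / 223 - 8817984 * sqrt(238) / 223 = 3265135.43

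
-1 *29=-29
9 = 9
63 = 63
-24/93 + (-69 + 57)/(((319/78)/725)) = -725488/341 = -2127.53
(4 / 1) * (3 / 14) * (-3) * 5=-12.86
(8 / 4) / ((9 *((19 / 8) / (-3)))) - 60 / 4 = -871 / 57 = -15.28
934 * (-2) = -1868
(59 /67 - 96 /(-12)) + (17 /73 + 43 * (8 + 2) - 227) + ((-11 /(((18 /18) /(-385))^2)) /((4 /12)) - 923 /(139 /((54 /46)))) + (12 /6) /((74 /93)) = -2829821603109488 /578551499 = -4891218.17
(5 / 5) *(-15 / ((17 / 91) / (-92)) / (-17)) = -125580 / 289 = -434.53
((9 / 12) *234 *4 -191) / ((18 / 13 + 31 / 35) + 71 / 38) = 8835190 / 71559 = 123.47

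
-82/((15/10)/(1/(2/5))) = -410/3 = -136.67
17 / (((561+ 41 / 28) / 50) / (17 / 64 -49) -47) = -9279025 / 25779767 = -0.36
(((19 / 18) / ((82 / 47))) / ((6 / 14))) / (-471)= -0.00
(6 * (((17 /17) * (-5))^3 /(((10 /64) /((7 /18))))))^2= 31360000 /9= 3484444.44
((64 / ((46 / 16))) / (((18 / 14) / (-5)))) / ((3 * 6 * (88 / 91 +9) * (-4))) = 203840 / 1689741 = 0.12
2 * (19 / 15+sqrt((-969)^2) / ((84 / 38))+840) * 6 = 15355.49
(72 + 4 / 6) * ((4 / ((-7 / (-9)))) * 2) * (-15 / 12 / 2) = -3270 / 7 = -467.14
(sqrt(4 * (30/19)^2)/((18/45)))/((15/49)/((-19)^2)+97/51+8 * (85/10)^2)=712215/52315294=0.01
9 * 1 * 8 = 72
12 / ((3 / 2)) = 8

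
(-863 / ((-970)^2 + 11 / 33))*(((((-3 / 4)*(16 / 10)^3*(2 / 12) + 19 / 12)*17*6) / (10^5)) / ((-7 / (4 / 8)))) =70728891 / 987945350000000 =0.00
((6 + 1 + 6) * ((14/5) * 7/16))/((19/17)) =10829/760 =14.25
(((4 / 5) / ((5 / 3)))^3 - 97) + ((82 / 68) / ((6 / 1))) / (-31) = -9574525253 / 98812500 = -96.90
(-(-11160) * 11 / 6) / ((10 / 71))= 145266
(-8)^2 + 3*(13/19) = 1255/19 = 66.05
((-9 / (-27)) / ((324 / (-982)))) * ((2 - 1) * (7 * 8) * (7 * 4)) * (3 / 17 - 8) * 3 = 51197552 / 1377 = 37180.50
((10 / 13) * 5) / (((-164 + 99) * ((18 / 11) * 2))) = -55 / 3042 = -0.02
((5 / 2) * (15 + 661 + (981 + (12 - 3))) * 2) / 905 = 1666 / 181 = 9.20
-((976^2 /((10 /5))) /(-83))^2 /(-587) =226850258944 /4043843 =56097.69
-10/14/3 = -5/21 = -0.24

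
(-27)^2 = 729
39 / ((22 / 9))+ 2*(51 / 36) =620 / 33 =18.79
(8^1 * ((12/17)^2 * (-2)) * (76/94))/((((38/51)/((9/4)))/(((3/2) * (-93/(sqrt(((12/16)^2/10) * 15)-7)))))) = -485968896/1231259-26034048 * sqrt(6)/1231259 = -446.49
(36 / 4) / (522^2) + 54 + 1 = 1665181 / 30276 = 55.00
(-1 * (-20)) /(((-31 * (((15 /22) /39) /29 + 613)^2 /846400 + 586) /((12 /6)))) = 2328969001216000 /33318065578001001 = 0.07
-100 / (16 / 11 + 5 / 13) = -14300 / 263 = -54.37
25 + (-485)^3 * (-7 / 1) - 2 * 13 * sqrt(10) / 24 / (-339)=13 * sqrt(10) / 4068 + 798588900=798588900.01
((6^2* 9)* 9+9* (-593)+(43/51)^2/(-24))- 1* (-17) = -150069145/62424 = -2404.03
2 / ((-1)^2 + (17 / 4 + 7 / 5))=40 / 133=0.30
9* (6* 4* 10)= 2160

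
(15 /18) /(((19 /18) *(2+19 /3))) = 9 /95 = 0.09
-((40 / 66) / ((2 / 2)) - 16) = 508 / 33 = 15.39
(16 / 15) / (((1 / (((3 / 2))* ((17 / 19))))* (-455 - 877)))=-34 / 31635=-0.00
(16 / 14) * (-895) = -1022.86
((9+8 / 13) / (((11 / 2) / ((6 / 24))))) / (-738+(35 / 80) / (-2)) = -2000 / 3378089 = -0.00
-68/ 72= -17/ 18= -0.94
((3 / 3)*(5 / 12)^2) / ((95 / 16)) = 5 / 171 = 0.03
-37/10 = -3.70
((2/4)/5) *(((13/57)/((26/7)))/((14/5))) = 1/456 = 0.00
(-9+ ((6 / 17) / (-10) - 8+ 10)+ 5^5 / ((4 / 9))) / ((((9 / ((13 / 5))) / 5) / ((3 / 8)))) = 31047029 / 8160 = 3804.78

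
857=857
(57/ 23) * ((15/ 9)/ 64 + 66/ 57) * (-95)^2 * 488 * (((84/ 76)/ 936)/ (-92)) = -165.86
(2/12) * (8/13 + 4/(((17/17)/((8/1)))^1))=212/39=5.44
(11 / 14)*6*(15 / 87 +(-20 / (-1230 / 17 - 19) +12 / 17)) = 27722277 / 5359403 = 5.17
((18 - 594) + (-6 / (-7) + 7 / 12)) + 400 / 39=-616219 / 1092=-564.30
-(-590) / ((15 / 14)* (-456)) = -413 / 342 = -1.21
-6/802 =-3/401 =-0.01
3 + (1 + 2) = 6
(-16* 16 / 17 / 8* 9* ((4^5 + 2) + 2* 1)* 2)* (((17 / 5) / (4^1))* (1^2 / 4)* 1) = -37008 / 5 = -7401.60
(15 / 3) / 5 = 1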